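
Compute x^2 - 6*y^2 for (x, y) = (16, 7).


x^2 - d*y^2
= 16^2 - 6*7^2
= 256 - 294
= -38

-38


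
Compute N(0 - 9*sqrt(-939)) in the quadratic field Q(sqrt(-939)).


N(a + b*sqrt(d)) = a^2 - d*b^2
= (0)^2 - (-939)*(-9)^2
= 0 + 76059
= 76059

76059


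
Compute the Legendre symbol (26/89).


p = 89 is prime, so compute (26/89) with the reciprocity algorithm (Jacobi-symbol steps: pull out 2s via (2/n), flip via reciprocity, reduce):
  pull out 2: (2/89) = +1  (since 89 mod 8 = 1)
  reciprocity: (13/89) -> +(89/13)
  reduce: (11/13)
  reciprocity: (11/13) -> +(13/11)
  reduce: (2/11)
  pull out 2: (2/11) = -1  (since 11 mod 8 = 3)
  (1/11) = 1
Product of signs = -1
(26/89) = -1

-1


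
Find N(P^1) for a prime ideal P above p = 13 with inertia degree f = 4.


N(P^a) = p^(a*f)
= 13^(1*4)
= 13^4
= 28561

28561


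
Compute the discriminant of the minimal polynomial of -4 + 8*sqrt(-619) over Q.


The element -4 + 8*sqrt(-619) has minimal polynomial:
x^2 + 8*x + 39632
Discriminant = (8)^2 - 4*(39632)
= 64 - 158528
= -158464

-158464


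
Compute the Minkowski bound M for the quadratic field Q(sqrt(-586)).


d = -586, d mod 4 = 2, so disc(K) = 4d = -2344; |disc(K)| = 2344
Imaginary quadratic field, so n = 2, s = r2 = 1, r1 = 0
M = (n!/n^n) * (4/pi)^s * sqrt(|disc(K)|) = (2!/2^2) * (4/pi)^1 * sqrt(2344)
= 0.5 * 1.273240 * 48.414874
= 30.8219

30.8219


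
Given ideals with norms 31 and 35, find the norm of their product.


N(IJ) = N(I) * N(J)
= 31 * 35
= 1085

1085


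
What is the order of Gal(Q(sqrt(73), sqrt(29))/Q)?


The 2 square roots of distinct primes are multiplicatively independent over Q,
so [K:Q] = 2^2 and Gal(K/Q) is isomorphic to (Z/2Z)^2.
|Gal| = 2^2 = 4

4


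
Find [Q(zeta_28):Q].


The degree equals Euler's totient phi(28).
28 = 2^2 * 7
phi(28) = 12

12


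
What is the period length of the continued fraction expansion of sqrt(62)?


Run the CF algorithm for sqrt(62).
a_0 = floor(sqrt(62)) = 7; set m_0=0, q_0=1.
Recurrence: m' = q*a - m,  q' = (d - m'^2)/q,  a' = floor((a_0 + m')/q').
  step 1: m=7, q=13, a=1
  step 2: m=6, q=2, a=6
  step 3: m=6, q=13, a=1
  step 4: m=7, q=1, a=14
a_4 = 2*a_0 = 14, so the period closes here.
sqrt(62) = [7; 1, 6, 1, 14]
Period length = 4

4


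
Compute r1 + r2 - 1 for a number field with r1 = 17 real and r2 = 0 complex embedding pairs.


By Dirichlet's unit theorem:
rank = r1 + r2 - 1
= 17 + 0 - 1
= 16

16


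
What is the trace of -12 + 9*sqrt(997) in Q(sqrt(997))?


Tr(a + b*sqrt(d)) = (a + b*sqrt(d)) + (a - b*sqrt(d)) = 2a
= 2 * (-12)
= -24

-24


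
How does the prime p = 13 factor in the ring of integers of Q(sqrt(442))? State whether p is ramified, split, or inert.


K = Q(sqrt(442)). Since d mod 4 = 2, disc(K) = 1768.
Check p | disc: 1768 mod 13 = 0.
p divides disc, so p ramifies: (p) = P^2 with e=2, f=1, g=1.
Therefore p is ramified.

ramified


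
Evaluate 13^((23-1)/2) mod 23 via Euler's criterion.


p = 23 is prime and the exponent is (p-1)/2 = 11, so by Euler's criterion 13^11 = (13/23) = +1 or -1 mod 23.
Compute by square-and-multiply:
  11 = 8 + 2 + 1 (binary 1011)
  Repeated squaring mod 23: 13^1 = 13, 13^2 = 8, 13^4 = 18, 13^8 = 2
  13^11 = 13^8 * 13^2 * 13^1 = 2 * 8 * 13 mod 23
    2 * 8 = 16 = 16 mod 23
    16 * 13 = 208 = 1 mod 23
  13^11 = 1 mod 23
Result 1: 13 is a quadratic residue mod 23.
13^11 mod 23 = 1

1


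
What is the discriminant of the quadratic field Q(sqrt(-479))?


For K = Q(sqrt(d)) with d squarefree: disc(K) = d if d = 1 mod 4, and disc(K) = 4d if d = 2 or 3 mod 4.
Here d = -479, and d mod 4 = 1.
d = 1 mod 4 (O_K = Z[(1+sqrt(d))/2]), so disc(K) = d = -479

-479


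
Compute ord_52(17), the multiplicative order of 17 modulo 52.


We want ord_52(17), the smallest k >= 1 with 17^k = 1 mod 52.
n = 52 = 2^2 * 13, phi(52) = 24; the order divides phi(n).
Divisors of 24: 1, 2, 3, 4, 6, 8, 12, 24
Repeated squaring mod 52: 17^1 = 17, 17^2 = 29, 17^4 = 9, 17^8 = 29, 17^16 = 9
Test divisors in increasing order:
  k=1: 17^1 = 17 mod 52
  k=2: 17^2 = 29 mod 52
  k=3: 17^3 = 29 * 17 = 25 mod 52
  k=4: 17^4 = 9 mod 52
  k=6: 17^6 = 9 * 29 = 1 mod 52  <- first divisor giving 1
Order = 6

6


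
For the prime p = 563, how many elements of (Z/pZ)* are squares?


For prime p, the number of non-zero quadratic residues is (p-1)/2.
= (563-1)/2
= 281

281


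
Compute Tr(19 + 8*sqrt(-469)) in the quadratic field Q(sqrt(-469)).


Tr(a + b*sqrt(d)) = (a + b*sqrt(d)) + (a - b*sqrt(d)) = 2a
= 2 * (19)
= 38

38


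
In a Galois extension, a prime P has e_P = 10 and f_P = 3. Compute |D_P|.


|D_P| = e * f
= 10 * 3
= 30

30


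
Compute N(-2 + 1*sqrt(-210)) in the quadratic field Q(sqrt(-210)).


N(a + b*sqrt(d)) = a^2 - d*b^2
= (-2)^2 - (-210)*(1)^2
= 4 + 210
= 214

214


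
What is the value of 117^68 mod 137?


p = 137 is prime and the exponent is (p-1)/2 = 68, so by Euler's criterion 117^68 = (117/137) = +1 or -1 mod 137.
Compute by square-and-multiply:
  68 = 64 + 4 (binary 1000100)
  Repeated squaring mod 137: 117^1 = 117, 117^2 = 126, 117^4 = 121, 117^8 = 119, 117^16 = 50, 117^32 = 34, 117^64 = 60
  117^68 = 117^64 * 117^4 = 60 * 121 mod 137
    60 * 121 = 7260 = 136 mod 137
  117^68 = 136 mod 137
Result 136 = p - 1 = -1 mod 137: 117 is a quadratic non-residue mod 137. As a residue in [0, p-1] the value is 136.
117^68 mod 137 = 136

136


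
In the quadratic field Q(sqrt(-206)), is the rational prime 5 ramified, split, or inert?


K = Q(sqrt(-206)). Since d mod 4 = 2, disc(K) = -824.
Check p | disc: -824 mod 5 = 1.
p does not divide disc. Compute Legendre symbol (d/p):
4^((5-1)/2) mod 5 = 1
(d/p) = 1, so p splits: (p) = P*P' with e=1, f=1, g=2.
Therefore p is split.

split


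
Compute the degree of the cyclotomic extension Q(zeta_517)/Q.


The degree equals Euler's totient phi(517).
517 = 11 * 47
phi(517) = 460

460


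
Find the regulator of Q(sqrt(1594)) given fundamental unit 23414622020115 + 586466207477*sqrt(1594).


epsilon = 23414622020115 + 586466207477*sqrt(1594)
= 4.6829e+13
R = ln(4.6829e+13)
= 31.4775

31.4775


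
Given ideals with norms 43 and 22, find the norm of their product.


N(IJ) = N(I) * N(J)
= 43 * 22
= 946

946


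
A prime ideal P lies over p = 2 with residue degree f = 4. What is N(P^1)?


N(P^a) = p^(a*f)
= 2^(1*4)
= 2^4
= 16

16


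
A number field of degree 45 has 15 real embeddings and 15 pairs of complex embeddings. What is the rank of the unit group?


By Dirichlet's unit theorem:
rank = r1 + r2 - 1
= 15 + 15 - 1
= 29

29


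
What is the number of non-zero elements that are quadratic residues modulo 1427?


For prime p, the number of non-zero quadratic residues is (p-1)/2.
= (1427-1)/2
= 713

713


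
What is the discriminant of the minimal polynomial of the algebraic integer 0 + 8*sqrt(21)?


The element 0 + 8*sqrt(21) has minimal polynomial:
x^2 + 0*x - 1344
Discriminant = (0)^2 - 4*(-1344)
= 0 + 5376
= 5376

5376


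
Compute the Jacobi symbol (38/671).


Compute (38/671) via quadratic reciprocity:
  pull out 2: (2/671) = +1  (since 671 mod 8 = 7)
  reciprocity: (19/671) -> -(671/19)
  reduce: (6/19)
  pull out 2: (2/19) = -1  (since 19 mod 8 = 3)
  reciprocity: (3/19) -> -(19/3)
  reduce: (1/3)
  (1/3) = 1
Product of signs = -1

-1


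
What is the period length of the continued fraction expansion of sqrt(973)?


Run the CF algorithm for sqrt(973).
a_0 = floor(sqrt(973)) = 31; set m_0=0, q_0=1.
Recurrence: m' = q*a - m,  q' = (d - m'^2)/q,  a' = floor((a_0 + m')/q').
  step 1: m=31, q=12, a=5
  step 2: m=29, q=11, a=5
  step 3: m=26, q=27, a=2
  step 4: m=28, q=7, a=8
  step 5: m=28, q=27, a=2
  step 6: m=26, q=11, a=5
  step 7: m=29, q=12, a=5
  step 8: m=31, q=1, a=62
a_8 = 2*a_0 = 62, so the period closes here.
sqrt(973) = [31; 5, 5, 2, 8, 2, 5, 5, 62]
Period length = 8

8


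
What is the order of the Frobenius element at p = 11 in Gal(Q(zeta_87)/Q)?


The Frobenius at p in Gal(Q(zeta_n)/Q) = (Z/nZ)* is the class of p, so its order is ord_87(11), the smallest k >= 1 with 11^k = 1 mod 87.
n = 87 = 3 * 29, phi(87) = 56; the order divides phi(n).
Divisors of 56: 1, 2, 4, 7, 8, 14, 28, 56
Repeated squaring mod 87: 11^1 = 11, 11^2 = 34, 11^4 = 25, 11^8 = 16, 11^16 = 82, 11^32 = 25
Test divisors in increasing order:
  k=1: 11^1 = 11 mod 87
  k=2: 11^2 = 34 mod 87
  k=4: 11^4 = 25 mod 87
  k=7: 11^7 = 25 * 34 * 11 = 41 mod 87
  k=8: 11^8 = 16 mod 87
  k=14: 11^14 = 16 * 25 * 34 = 28 mod 87
  k=28: 11^28 = 82 * 16 * 25 = 1 mod 87  <- first divisor giving 1
Order = 28

28


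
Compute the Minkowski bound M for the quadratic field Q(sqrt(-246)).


d = -246, d mod 4 = 2, so disc(K) = 4d = -984; |disc(K)| = 984
Imaginary quadratic field, so n = 2, s = r2 = 1, r1 = 0
M = (n!/n^n) * (4/pi)^s * sqrt(|disc(K)|) = (2!/2^2) * (4/pi)^1 * sqrt(984)
= 0.5 * 1.273240 * 31.368774
= 19.9700

19.9700


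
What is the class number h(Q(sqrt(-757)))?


K = Q(sqrt(-757)). d mod 4 = 3, so D = disc(K) = 4d = -3028
h(K) equals the number of primitive reduced positive-definite forms (a, b, c) = a*x^2 + b*x*y + c*y^2 with b^2 - 4ac = D,
where reduced means |b| <= a <= c, with b >= 0 whenever |b| = a or a = c, and primitive means gcd(a, b, c) = 1.
Reduced forces 3a^2 <= |D| = 3028, so 1 <= a <= 31; b must have the parity of D, and c = (b^2 - D)/(4a) must be an integer >= a.
Enumerate a = 1..31, b in [-a, a]:
  a=1: (1, 0, 757)  [1]
  a=2: (2, 2, 379)  [1]
  a=3..12: none
  a=13: (13, -12, 61), (13, 12, 61)  [2]
  a=14..16: none
  a=17: (17, -10, 46), (17, 10, 46)  [2]
  a=18..22: none
  a=23: (23, -10, 34), (23, 10, 34)  [2]
  a=24..25: none
  a=26: (26, -14, 31), (26, 14, 31)  [2]
  a=27..31: none
Total reduced forms: 1 + 1 + 2 + 2 + 2 + 2 = 10
h = 10

10


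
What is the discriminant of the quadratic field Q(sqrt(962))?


For K = Q(sqrt(d)) with d squarefree: disc(K) = d if d = 1 mod 4, and disc(K) = 4d if d = 2 or 3 mod 4.
Here d = 962, and d mod 4 = 2.
d = 2 mod 4, not 1 (O_K = Z[sqrt(d)]), so disc(K) = 4d = 4 * (962) = 3848

3848


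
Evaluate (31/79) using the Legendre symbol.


p = 79 is prime, so compute (31/79) with the reciprocity algorithm (Jacobi-symbol steps: pull out 2s via (2/n), flip via reciprocity, reduce):
  reciprocity: (31/79) -> -(79/31)
  reduce: (17/31)
  reciprocity: (17/31) -> +(31/17)
  reduce: (14/17)
  pull out 2: (2/17) = +1  (since 17 mod 8 = 1)
  reciprocity: (7/17) -> +(17/7)
  reduce: (3/7)
  reciprocity: (3/7) -> -(7/3)
  reduce: (1/3)
  (1/3) = 1
Product of signs = 1
(31/79) = 1

1


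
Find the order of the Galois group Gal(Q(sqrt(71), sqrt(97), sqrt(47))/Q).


The 3 square roots of distinct primes are multiplicatively independent over Q,
so [K:Q] = 2^3 and Gal(K/Q) is isomorphic to (Z/2Z)^3.
|Gal| = 2^3 = 8

8


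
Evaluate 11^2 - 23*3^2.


x^2 - d*y^2
= 11^2 - 23*3^2
= 121 - 207
= -86

-86


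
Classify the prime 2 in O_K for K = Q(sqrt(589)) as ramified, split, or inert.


K = Q(sqrt(589)). Since d mod 4 = 1, disc(K) = 589.
Check p | disc: 589 mod 2 = 1.
p=2 does not divide disc (d is 1 mod 4). 2 splits iff d = 1 mod 8.
d mod 8 = 5, so (d/2) = -1.
(d/p) = -1, so p is inert: (p) stays prime with e=1, f=2, g=1.
Therefore p is inert.

inert


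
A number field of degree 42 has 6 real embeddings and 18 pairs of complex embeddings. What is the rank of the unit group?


By Dirichlet's unit theorem:
rank = r1 + r2 - 1
= 6 + 18 - 1
= 23

23


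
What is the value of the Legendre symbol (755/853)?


p = 853 is prime, so compute (755/853) with the reciprocity algorithm (Jacobi-symbol steps: pull out 2s via (2/n), flip via reciprocity, reduce):
  reciprocity: (755/853) -> +(853/755)
  reduce: (98/755)
  pull out 2: (2/755) = -1  (since 755 mod 8 = 3)
  reciprocity: (49/755) -> +(755/49)
  reduce: (20/49)
  pull out 2: (2/49) = +1  (since 49 mod 8 = 1)
  pull out 2: (2/49) = +1  (since 49 mod 8 = 1)
  reciprocity: (5/49) -> +(49/5)
  reduce: (4/5)
  pull out 2: (2/5) = -1  (since 5 mod 8 = 5)
  pull out 2: (2/5) = -1  (since 5 mod 8 = 5)
  (1/5) = 1
Product of signs = -1
(755/853) = -1

-1


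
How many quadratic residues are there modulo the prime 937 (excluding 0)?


For prime p, the number of non-zero quadratic residues is (p-1)/2.
= (937-1)/2
= 468

468


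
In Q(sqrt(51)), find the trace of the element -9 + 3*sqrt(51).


Tr(a + b*sqrt(d)) = (a + b*sqrt(d)) + (a - b*sqrt(d)) = 2a
= 2 * (-9)
= -18

-18


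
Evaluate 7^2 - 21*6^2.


x^2 - d*y^2
= 7^2 - 21*6^2
= 49 - 756
= -707

-707


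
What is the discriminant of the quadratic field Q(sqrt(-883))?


For K = Q(sqrt(d)) with d squarefree: disc(K) = d if d = 1 mod 4, and disc(K) = 4d if d = 2 or 3 mod 4.
Here d = -883, and d mod 4 = 1.
d = 1 mod 4 (O_K = Z[(1+sqrt(d))/2]), so disc(K) = d = -883

-883


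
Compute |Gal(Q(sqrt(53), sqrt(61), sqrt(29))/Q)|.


The 3 square roots of distinct primes are multiplicatively independent over Q,
so [K:Q] = 2^3 and Gal(K/Q) is isomorphic to (Z/2Z)^3.
|Gal| = 2^3 = 8

8


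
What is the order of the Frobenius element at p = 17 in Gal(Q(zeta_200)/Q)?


The Frobenius at p in Gal(Q(zeta_n)/Q) = (Z/nZ)* is the class of p, so its order is ord_200(17), the smallest k >= 1 with 17^k = 1 mod 200.
n = 200 = 2^3 * 5^2, phi(200) = 80; the order divides phi(n).
Divisors of 80: 1, 2, 4, 5, 8, 10, 16, 20, 40, 80
Repeated squaring mod 200: 17^1 = 17, 17^2 = 89, 17^4 = 121, 17^8 = 41, 17^16 = 81, 17^32 = 161, 17^64 = 121
Test divisors in increasing order:
  k=1: 17^1 = 17 mod 200
  k=2: 17^2 = 89 mod 200
  k=4: 17^4 = 121 mod 200
  k=5: 17^5 = 121 * 17 = 57 mod 200
  k=8: 17^8 = 41 mod 200
  k=10: 17^10 = 41 * 89 = 49 mod 200
  k=16: 17^16 = 81 mod 200
  k=20: 17^20 = 81 * 121 = 1 mod 200  <- first divisor giving 1
Order = 20

20


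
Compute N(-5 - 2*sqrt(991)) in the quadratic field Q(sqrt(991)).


N(a + b*sqrt(d)) = a^2 - d*b^2
= (-5)^2 - (991)*(-2)^2
= 25 - 3964
= -3939

-3939


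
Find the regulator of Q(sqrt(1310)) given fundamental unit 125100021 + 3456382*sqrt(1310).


epsilon = 125100021 + 3456382*sqrt(1310)
= 2.5020e+08
R = ln(2.5020e+08)
= 19.3378

19.3378


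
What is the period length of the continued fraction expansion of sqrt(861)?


Run the CF algorithm for sqrt(861).
a_0 = floor(sqrt(861)) = 29; set m_0=0, q_0=1.
Recurrence: m' = q*a - m,  q' = (d - m'^2)/q,  a' = floor((a_0 + m')/q').
  step 1: m=29, q=20, a=2
  step 2: m=11, q=37, a=1
  step 3: m=26, q=5, a=11
  step 4: m=29, q=4, a=14
  step 5: m=27, q=33, a=1
  step 6: m=6, q=25, a=1
  step 7: m=19, q=20, a=2
  step 8: m=21, q=21, a=2
  step 9: m=21, q=20, a=2
  step 10: m=19, q=25, a=1
  step 11: m=6, q=33, a=1
  step 12: m=27, q=4, a=14
  step 13: m=29, q=5, a=11
  step 14: m=26, q=37, a=1
  step 15: m=11, q=20, a=2
  step 16: m=29, q=1, a=58
a_16 = 2*a_0 = 58, so the period closes here.
sqrt(861) = [29; 2, 1, 11, 14, 1, 1, 2, 2, 2, 1, 1, 14, 11, 1, 2, 58]
Period length = 16

16


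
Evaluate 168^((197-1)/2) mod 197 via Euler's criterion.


p = 197 is prime and the exponent is (p-1)/2 = 98, so by Euler's criterion 168^98 = (168/197) = +1 or -1 mod 197.
Compute by square-and-multiply:
  98 = 64 + 32 + 2 (binary 1100010)
  Repeated squaring mod 197: 168^1 = 168, 168^2 = 53, 168^4 = 51, 168^8 = 40, 168^16 = 24, 168^32 = 182, 168^64 = 28
  168^98 = 168^64 * 168^32 * 168^2 = 28 * 182 * 53 mod 197
    28 * 182 = 5096 = 171 mod 197
    171 * 53 = 9063 = 1 mod 197
  168^98 = 1 mod 197
Result 1: 168 is a quadratic residue mod 197.
168^98 mod 197 = 1

1


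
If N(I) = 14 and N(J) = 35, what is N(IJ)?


N(IJ) = N(I) * N(J)
= 14 * 35
= 490

490


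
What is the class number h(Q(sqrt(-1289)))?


K = Q(sqrt(-1289)). d mod 4 = 3, so D = disc(K) = 4d = -5156
h(K) equals the number of primitive reduced positive-definite forms (a, b, c) = a*x^2 + b*x*y + c*y^2 with b^2 - 4ac = D,
where reduced means |b| <= a <= c, with b >= 0 whenever |b| = a or a = c, and primitive means gcd(a, b, c) = 1.
Reduced forces 3a^2 <= |D| = 5156, so 1 <= a <= 41; b must have the parity of D, and c = (b^2 - D)/(4a) must be an integer >= a.
Enumerate a = 1..41, b in [-a, a]:
  a=1: (1, 0, 1289)  [1]
  a=2: (2, 2, 645)  [1]
  a=3: (3, -2, 430), (3, 2, 430)  [2]
  a=4: none
  a=5: (5, -2, 258), (5, 2, 258)  [2]
  a=6: (6, -2, 215), (6, 2, 215)  [2]
  a=7..8: none
  a=9: (9, -8, 145), (9, 8, 145)  [2]
  a=10: (10, -2, 129), (10, 2, 129)  [2]
  a=11: (11, -6, 118), (11, 6, 118)  [2]
  a=12..14: none
  a=15: (15, -8, 87), (15, -2, 86), (15, 2, 86), (15, 8, 87)  [4]
  a=16..17: none
  a=18: (18, -10, 73), (18, 10, 73)  [2]
  a=19..21: none
  a=22: (22, -6, 59), (22, 6, 59)  [2]
  a=23..24: none
  a=25: (25, -12, 53), (25, 12, 53)  [2]
  a=26: none
  a=27: (27, -26, 54), (27, 26, 54)  [2]
  a=28: none
  a=29: (29, -8, 45), (29, 8, 45)  [2]
  a=30: (30, -22, 47), (30, -2, 43), (30, 2, 43), (30, 22, 47)  [4]
  a=31..32: none
  a=33: (33, -28, 45), (33, -16, 41), (33, 16, 41), (33, 28, 45)  [4]
  a=34..41: none
Total reduced forms: 1 + 1 + 2 + 2 + 2 + 2 + 2 + 2 + 4 + 2 + 2 + 2 + 2 + 2 + 4 + 4 = 36
h = 36

36


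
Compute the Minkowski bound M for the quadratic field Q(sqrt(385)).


d = 385, d mod 4 = 1, so disc(K) = d = 385; |disc(K)| = 385
Real quadratic field, so n = 2, s = r2 = 0, r1 = 2
M = (n!/n^n) * (4/pi)^s * sqrt(|disc(K)|) = (2!/2^2) * (4/pi)^0 * sqrt(385)
= 0.5 * 1.000000 * 19.621417
= 9.8107

9.8107


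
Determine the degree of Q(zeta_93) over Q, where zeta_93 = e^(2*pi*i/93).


The degree equals Euler's totient phi(93).
93 = 3 * 31
phi(93) = 60

60


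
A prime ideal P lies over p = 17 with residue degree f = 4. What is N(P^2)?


N(P^a) = p^(a*f)
= 17^(2*4)
= 17^8
= 6975757441

6975757441


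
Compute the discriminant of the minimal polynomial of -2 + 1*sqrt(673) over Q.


The element -2 + 1*sqrt(673) has minimal polynomial:
x^2 + 4*x - 669
Discriminant = (4)^2 - 4*(-669)
= 16 + 2676
= 2692

2692


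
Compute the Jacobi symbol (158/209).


Compute (158/209) via quadratic reciprocity:
  pull out 2: (2/209) = +1  (since 209 mod 8 = 1)
  reciprocity: (79/209) -> +(209/79)
  reduce: (51/79)
  reciprocity: (51/79) -> -(79/51)
  reduce: (28/51)
  pull out 2: (2/51) = -1  (since 51 mod 8 = 3)
  pull out 2: (2/51) = -1  (since 51 mod 8 = 3)
  reciprocity: (7/51) -> -(51/7)
  reduce: (2/7)
  pull out 2: (2/7) = +1  (since 7 mod 8 = 7)
  (1/7) = 1
Product of signs = 1

1


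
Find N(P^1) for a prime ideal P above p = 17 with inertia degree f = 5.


N(P^a) = p^(a*f)
= 17^(1*5)
= 17^5
= 1419857

1419857


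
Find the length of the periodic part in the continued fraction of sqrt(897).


Run the CF algorithm for sqrt(897).
a_0 = floor(sqrt(897)) = 29; set m_0=0, q_0=1.
Recurrence: m' = q*a - m,  q' = (d - m'^2)/q,  a' = floor((a_0 + m')/q').
  step 1: m=29, q=56, a=1
  step 2: m=27, q=3, a=18
  step 3: m=27, q=56, a=1
  step 4: m=29, q=1, a=58
a_4 = 2*a_0 = 58, so the period closes here.
sqrt(897) = [29; 1, 18, 1, 58]
Period length = 4

4


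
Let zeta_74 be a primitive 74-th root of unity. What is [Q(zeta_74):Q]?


The degree equals Euler's totient phi(74).
74 = 2 * 37
phi(74) = 36

36


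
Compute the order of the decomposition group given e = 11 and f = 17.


|D_P| = e * f
= 11 * 17
= 187

187


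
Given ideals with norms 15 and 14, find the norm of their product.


N(IJ) = N(I) * N(J)
= 15 * 14
= 210

210


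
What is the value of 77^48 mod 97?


p = 97 is prime and the exponent is (p-1)/2 = 48, so by Euler's criterion 77^48 = (77/97) = +1 or -1 mod 97.
Compute by square-and-multiply:
  48 = 32 + 16 (binary 110000)
  Repeated squaring mod 97: 77^1 = 77, 77^2 = 12, 77^4 = 47, 77^8 = 75, 77^16 = 96, 77^32 = 1
  77^48 = 77^32 * 77^16 = 1 * 96 mod 97
    1 * 96 = 96 = 96 mod 97
  77^48 = 96 mod 97
Result 96 = p - 1 = -1 mod 97: 77 is a quadratic non-residue mod 97. As a residue in [0, p-1] the value is 96.
77^48 mod 97 = 96

96


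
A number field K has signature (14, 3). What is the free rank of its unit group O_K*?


By Dirichlet's unit theorem:
rank = r1 + r2 - 1
= 14 + 3 - 1
= 16

16


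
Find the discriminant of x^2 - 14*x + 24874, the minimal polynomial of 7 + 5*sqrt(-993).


The element 7 + 5*sqrt(-993) has minimal polynomial:
x^2 - 14*x + 24874
Discriminant = (-14)^2 - 4*(24874)
= 196 - 99496
= -99300

-99300


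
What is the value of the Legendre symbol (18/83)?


p = 83 is prime, so compute (18/83) with the reciprocity algorithm (Jacobi-symbol steps: pull out 2s via (2/n), flip via reciprocity, reduce):
  pull out 2: (2/83) = -1  (since 83 mod 8 = 3)
  reciprocity: (9/83) -> +(83/9)
  reduce: (2/9)
  pull out 2: (2/9) = +1  (since 9 mod 8 = 1)
  (1/9) = 1
Product of signs = -1
(18/83) = -1

-1


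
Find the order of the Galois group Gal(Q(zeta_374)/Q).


|Gal(Q(zeta_374)/Q)| = phi(374)
= 160

160


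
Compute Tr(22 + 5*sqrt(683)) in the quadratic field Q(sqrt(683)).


Tr(a + b*sqrt(d)) = (a + b*sqrt(d)) + (a - b*sqrt(d)) = 2a
= 2 * (22)
= 44

44


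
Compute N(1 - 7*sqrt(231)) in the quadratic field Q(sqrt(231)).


N(a + b*sqrt(d)) = a^2 - d*b^2
= (1)^2 - (231)*(-7)^2
= 1 - 11319
= -11318

-11318


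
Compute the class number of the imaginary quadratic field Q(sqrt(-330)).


K = Q(sqrt(-330)). d mod 4 = 2, so D = disc(K) = 4d = -1320
h(K) equals the number of primitive reduced positive-definite forms (a, b, c) = a*x^2 + b*x*y + c*y^2 with b^2 - 4ac = D,
where reduced means |b| <= a <= c, with b >= 0 whenever |b| = a or a = c, and primitive means gcd(a, b, c) = 1.
Reduced forces 3a^2 <= |D| = 1320, so 1 <= a <= 20; b must have the parity of D, and c = (b^2 - D)/(4a) must be an integer >= a.
Enumerate a = 1..20, b in [-a, a]:
  a=1: (1, 0, 330)  [1]
  a=2: (2, 0, 165)  [1]
  a=3: (3, 0, 110)  [1]
  a=4: none
  a=5: (5, 0, 66)  [1]
  a=6: (6, 0, 55)  [1]
  a=7..9: none
  a=10: (10, 0, 33)  [1]
  a=11: (11, 0, 30)  [1]
  a=12..14: none
  a=15: (15, 0, 22)  [1]
  a=16..20: none
Total reduced forms: 1 + 1 + 1 + 1 + 1 + 1 + 1 + 1 = 8
h = 8

8


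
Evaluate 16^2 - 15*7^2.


x^2 - d*y^2
= 16^2 - 15*7^2
= 256 - 735
= -479

-479


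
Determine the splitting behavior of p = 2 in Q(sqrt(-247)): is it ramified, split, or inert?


K = Q(sqrt(-247)). Since d mod 4 = 1, disc(K) = -247.
Check p | disc: -247 mod 2 = 1.
p=2 does not divide disc (d is 1 mod 4). 2 splits iff d = 1 mod 8.
d mod 8 = 1, so (d/2) = 1.
(d/p) = 1, so p splits: (p) = P*P' with e=1, f=1, g=2.
Therefore p is split.

split


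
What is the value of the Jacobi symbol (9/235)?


Compute (9/235) via quadratic reciprocity:
  reciprocity: (9/235) -> +(235/9)
  reduce: (1/9)
  (1/9) = 1
Product of signs = 1

1


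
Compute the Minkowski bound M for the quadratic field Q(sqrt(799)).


d = 799, d mod 4 = 3, so disc(K) = 4d = 3196; |disc(K)| = 3196
Real quadratic field, so n = 2, s = r2 = 0, r1 = 2
M = (n!/n^n) * (4/pi)^s * sqrt(|disc(K)|) = (2!/2^2) * (4/pi)^0 * sqrt(3196)
= 0.5 * 1.000000 * 56.533176
= 28.2666

28.2666


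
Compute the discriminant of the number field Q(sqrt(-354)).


For K = Q(sqrt(d)) with d squarefree: disc(K) = d if d = 1 mod 4, and disc(K) = 4d if d = 2 or 3 mod 4.
Here d = -354, and d mod 4 = 2.
d = 2 mod 4, not 1 (O_K = Z[sqrt(d)]), so disc(K) = 4d = 4 * (-354) = -1416

-1416


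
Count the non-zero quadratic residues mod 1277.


For prime p, the number of non-zero quadratic residues is (p-1)/2.
= (1277-1)/2
= 638

638


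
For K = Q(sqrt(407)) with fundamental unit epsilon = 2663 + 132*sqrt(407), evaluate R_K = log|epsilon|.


epsilon = 2663 + 132*sqrt(407)
= 5325.9998
R = ln(5325.9998)
= 8.5804

8.5804


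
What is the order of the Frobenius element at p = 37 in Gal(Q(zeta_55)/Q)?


The Frobenius at p in Gal(Q(zeta_n)/Q) = (Z/nZ)* is the class of p, so its order is ord_55(37), the smallest k >= 1 with 37^k = 1 mod 55.
n = 55 = 5 * 11, phi(55) = 40; the order divides phi(n).
Divisors of 40: 1, 2, 4, 5, 8, 10, 20, 40
Repeated squaring mod 55: 37^1 = 37, 37^2 = 49, 37^4 = 36, 37^8 = 31, 37^16 = 26, 37^32 = 16
Test divisors in increasing order:
  k=1: 37^1 = 37 mod 55
  k=2: 37^2 = 49 mod 55
  k=4: 37^4 = 36 mod 55
  k=5: 37^5 = 36 * 37 = 12 mod 55
  k=8: 37^8 = 31 mod 55
  k=10: 37^10 = 31 * 49 = 34 mod 55
  k=20: 37^20 = 26 * 36 = 1 mod 55  <- first divisor giving 1
Order = 20

20


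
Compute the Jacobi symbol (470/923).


Compute (470/923) via quadratic reciprocity:
  pull out 2: (2/923) = -1  (since 923 mod 8 = 3)
  reciprocity: (235/923) -> -(923/235)
  reduce: (218/235)
  pull out 2: (2/235) = -1  (since 235 mod 8 = 3)
  reciprocity: (109/235) -> +(235/109)
  reduce: (17/109)
  reciprocity: (17/109) -> +(109/17)
  reduce: (7/17)
  reciprocity: (7/17) -> +(17/7)
  reduce: (3/7)
  reciprocity: (3/7) -> -(7/3)
  reduce: (1/3)
  (1/3) = 1
Product of signs = 1

1


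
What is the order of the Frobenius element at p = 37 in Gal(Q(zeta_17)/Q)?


The Frobenius at p in Gal(Q(zeta_n)/Q) = (Z/nZ)* is the class of p, so its order is ord_17(37), the smallest k >= 1 with 37^k = 1 mod 17.
n = 17 = 17, phi(17) = 16; the order divides phi(n).
Divisors of 16: 1, 2, 4, 8, 16
Repeated squaring mod 17: 37^1 = 3, 37^2 = 9, 37^4 = 13, 37^8 = 16, 37^16 = 1
Test divisors in increasing order:
  k=1: 37^1 = 3 mod 17
  k=2: 37^2 = 9 mod 17
  k=4: 37^4 = 13 mod 17
  k=8: 37^8 = 16 mod 17
  k=16: 37^16 = 1 mod 17  <- first divisor giving 1
Order = 16

16


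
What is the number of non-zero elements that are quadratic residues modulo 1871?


For prime p, the number of non-zero quadratic residues is (p-1)/2.
= (1871-1)/2
= 935

935


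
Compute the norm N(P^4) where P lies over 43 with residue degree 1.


N(P^a) = p^(a*f)
= 43^(4*1)
= 43^4
= 3418801

3418801


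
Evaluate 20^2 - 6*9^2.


x^2 - d*y^2
= 20^2 - 6*9^2
= 400 - 486
= -86

-86


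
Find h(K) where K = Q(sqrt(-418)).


K = Q(sqrt(-418)). d mod 4 = 2, so D = disc(K) = 4d = -1672
h(K) equals the number of primitive reduced positive-definite forms (a, b, c) = a*x^2 + b*x*y + c*y^2 with b^2 - 4ac = D,
where reduced means |b| <= a <= c, with b >= 0 whenever |b| = a or a = c, and primitive means gcd(a, b, c) = 1.
Reduced forces 3a^2 <= |D| = 1672, so 1 <= a <= 23; b must have the parity of D, and c = (b^2 - D)/(4a) must be an integer >= a.
Enumerate a = 1..23, b in [-a, a]:
  a=1: (1, 0, 418)  [1]
  a=2: (2, 0, 209)  [1]
  a=3..6: none
  a=7: (7, -6, 61), (7, 6, 61)  [2]
  a=8..10: none
  a=11: (11, 0, 38)  [1]
  a=12..13: none
  a=14: (14, -8, 31), (14, 8, 31)  [2]
  a=15..18: none
  a=19: (19, 0, 22)  [1]
  a=20..23: none
Total reduced forms: 1 + 1 + 2 + 1 + 2 + 1 = 8
h = 8

8


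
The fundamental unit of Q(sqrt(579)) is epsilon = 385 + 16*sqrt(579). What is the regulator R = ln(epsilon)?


epsilon = 385 + 16*sqrt(579)
= 769.9987
R = ln(769.9987)
= 6.6464

6.6464


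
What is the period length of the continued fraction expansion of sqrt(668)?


Run the CF algorithm for sqrt(668).
a_0 = floor(sqrt(668)) = 25; set m_0=0, q_0=1.
Recurrence: m' = q*a - m,  q' = (d - m'^2)/q,  a' = floor((a_0 + m')/q').
  step 1: m=25, q=43, a=1
  step 2: m=18, q=8, a=5
  step 3: m=22, q=23, a=2
  step 4: m=24, q=4, a=12
  step 5: m=24, q=23, a=2
  step 6: m=22, q=8, a=5
  step 7: m=18, q=43, a=1
  step 8: m=25, q=1, a=50
a_8 = 2*a_0 = 50, so the period closes here.
sqrt(668) = [25; 1, 5, 2, 12, 2, 5, 1, 50]
Period length = 8

8


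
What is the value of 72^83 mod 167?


p = 167 is prime and the exponent is (p-1)/2 = 83, so by Euler's criterion 72^83 = (72/167) = +1 or -1 mod 167.
Compute by square-and-multiply:
  83 = 64 + 16 + 2 + 1 (binary 1010011)
  Repeated squaring mod 167: 72^1 = 72, 72^2 = 7, 72^4 = 49, 72^8 = 63, 72^16 = 128, 72^32 = 18, 72^64 = 157
  72^83 = 72^64 * 72^16 * 72^2 * 72^1 = 157 * 128 * 7 * 72 mod 167
    157 * 128 = 20096 = 56 mod 167
    56 * 7 = 392 = 58 mod 167
    58 * 72 = 4176 = 1 mod 167
  72^83 = 1 mod 167
Result 1: 72 is a quadratic residue mod 167.
72^83 mod 167 = 1

1


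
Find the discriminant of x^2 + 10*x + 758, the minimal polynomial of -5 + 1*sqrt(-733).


The element -5 + 1*sqrt(-733) has minimal polynomial:
x^2 + 10*x + 758
Discriminant = (10)^2 - 4*(758)
= 100 - 3032
= -2932

-2932


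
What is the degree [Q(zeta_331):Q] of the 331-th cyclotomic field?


The degree equals Euler's totient phi(331).
331 = 331
phi(331) = 330

330


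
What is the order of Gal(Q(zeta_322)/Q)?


|Gal(Q(zeta_322)/Q)| = phi(322)
= 132

132


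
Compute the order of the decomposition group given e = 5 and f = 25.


|D_P| = e * f
= 5 * 25
= 125

125


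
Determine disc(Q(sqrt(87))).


For K = Q(sqrt(d)) with d squarefree: disc(K) = d if d = 1 mod 4, and disc(K) = 4d if d = 2 or 3 mod 4.
Here d = 87, and d mod 4 = 3.
d = 3 mod 4, not 1 (O_K = Z[sqrt(d)]), so disc(K) = 4d = 4 * (87) = 348

348


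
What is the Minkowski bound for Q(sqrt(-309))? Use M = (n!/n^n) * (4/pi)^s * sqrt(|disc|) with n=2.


d = -309, d mod 4 = 3, so disc(K) = 4d = -1236; |disc(K)| = 1236
Imaginary quadratic field, so n = 2, s = r2 = 1, r1 = 0
M = (n!/n^n) * (4/pi)^s * sqrt(|disc(K)|) = (2!/2^2) * (4/pi)^1 * sqrt(1236)
= 0.5 * 1.273240 * 35.156792
= 22.3815

22.3815


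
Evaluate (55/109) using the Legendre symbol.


p = 109 is prime, so compute (55/109) with the reciprocity algorithm (Jacobi-symbol steps: pull out 2s via (2/n), flip via reciprocity, reduce):
  reciprocity: (55/109) -> +(109/55)
  reduce: (54/55)
  pull out 2: (2/55) = +1  (since 55 mod 8 = 7)
  reciprocity: (27/55) -> -(55/27)
  reduce: (1/27)
  (1/27) = 1
Product of signs = -1
(55/109) = -1

-1


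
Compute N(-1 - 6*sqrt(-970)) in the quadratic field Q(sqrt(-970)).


N(a + b*sqrt(d)) = a^2 - d*b^2
= (-1)^2 - (-970)*(-6)^2
= 1 + 34920
= 34921

34921


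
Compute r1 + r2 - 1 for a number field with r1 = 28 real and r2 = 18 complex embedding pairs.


By Dirichlet's unit theorem:
rank = r1 + r2 - 1
= 28 + 18 - 1
= 45

45


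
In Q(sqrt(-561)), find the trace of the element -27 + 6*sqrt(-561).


Tr(a + b*sqrt(d)) = (a + b*sqrt(d)) + (a - b*sqrt(d)) = 2a
= 2 * (-27)
= -54

-54


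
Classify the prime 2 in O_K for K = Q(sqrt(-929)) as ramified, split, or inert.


K = Q(sqrt(-929)). Since d mod 4 = 3, disc(K) = -3716.
Check p | disc: -3716 mod 2 = 0.
p divides disc, so p ramifies: (p) = P^2 with e=2, f=1, g=1.
Therefore p is ramified.

ramified


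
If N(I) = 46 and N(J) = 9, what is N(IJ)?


N(IJ) = N(I) * N(J)
= 46 * 9
= 414

414


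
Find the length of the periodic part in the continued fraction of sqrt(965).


Run the CF algorithm for sqrt(965).
a_0 = floor(sqrt(965)) = 31; set m_0=0, q_0=1.
Recurrence: m' = q*a - m,  q' = (d - m'^2)/q,  a' = floor((a_0 + m')/q').
  step 1: m=31, q=4, a=15
  step 2: m=29, q=31, a=1
  step 3: m=2, q=31, a=1
  step 4: m=29, q=4, a=15
  step 5: m=31, q=1, a=62
a_5 = 2*a_0 = 62, so the period closes here.
sqrt(965) = [31; 15, 1, 1, 15, 62]
Period length = 5

5


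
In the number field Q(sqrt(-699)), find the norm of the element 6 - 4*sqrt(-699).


N(a + b*sqrt(d)) = a^2 - d*b^2
= (6)^2 - (-699)*(-4)^2
= 36 + 11184
= 11220

11220


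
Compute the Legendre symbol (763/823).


p = 823 is prime, so compute (763/823) with the reciprocity algorithm (Jacobi-symbol steps: pull out 2s via (2/n), flip via reciprocity, reduce):
  reciprocity: (763/823) -> -(823/763)
  reduce: (60/763)
  pull out 2: (2/763) = -1  (since 763 mod 8 = 3)
  pull out 2: (2/763) = -1  (since 763 mod 8 = 3)
  reciprocity: (15/763) -> -(763/15)
  reduce: (13/15)
  reciprocity: (13/15) -> +(15/13)
  reduce: (2/13)
  pull out 2: (2/13) = -1  (since 13 mod 8 = 5)
  (1/13) = 1
Product of signs = -1
(763/823) = -1

-1


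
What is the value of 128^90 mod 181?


p = 181 is prime and the exponent is (p-1)/2 = 90, so by Euler's criterion 128^90 = (128/181) = +1 or -1 mod 181.
Compute by square-and-multiply:
  90 = 64 + 16 + 8 + 2 (binary 1011010)
  Repeated squaring mod 181: 128^1 = 128, 128^2 = 94, 128^4 = 148, 128^8 = 3, 128^16 = 9, 128^32 = 81, 128^64 = 45
  128^90 = 128^64 * 128^16 * 128^8 * 128^2 = 45 * 9 * 3 * 94 mod 181
    45 * 9 = 405 = 43 mod 181
    43 * 3 = 129 = 129 mod 181
    129 * 94 = 12126 = 180 mod 181
  128^90 = 180 mod 181
Result 180 = p - 1 = -1 mod 181: 128 is a quadratic non-residue mod 181. As a residue in [0, p-1] the value is 180.
128^90 mod 181 = 180

180


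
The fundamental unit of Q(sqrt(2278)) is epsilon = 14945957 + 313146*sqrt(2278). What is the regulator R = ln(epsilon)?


epsilon = 14945957 + 313146*sqrt(2278)
= 2.9892e+07
R = ln(2.9892e+07)
= 17.2131

17.2131


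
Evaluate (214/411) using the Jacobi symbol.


Compute (214/411) via quadratic reciprocity:
  pull out 2: (2/411) = -1  (since 411 mod 8 = 3)
  reciprocity: (107/411) -> -(411/107)
  reduce: (90/107)
  pull out 2: (2/107) = -1  (since 107 mod 8 = 3)
  reciprocity: (45/107) -> +(107/45)
  reduce: (17/45)
  reciprocity: (17/45) -> +(45/17)
  reduce: (11/17)
  reciprocity: (11/17) -> +(17/11)
  reduce: (6/11)
  pull out 2: (2/11) = -1  (since 11 mod 8 = 3)
  reciprocity: (3/11) -> -(11/3)
  reduce: (2/3)
  pull out 2: (2/3) = -1  (since 3 mod 8 = 3)
  (1/3) = 1
Product of signs = 1

1


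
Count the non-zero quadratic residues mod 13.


For prime p, the number of non-zero quadratic residues is (p-1)/2.
= (13-1)/2
= 6

6


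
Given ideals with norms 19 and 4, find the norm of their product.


N(IJ) = N(I) * N(J)
= 19 * 4
= 76

76


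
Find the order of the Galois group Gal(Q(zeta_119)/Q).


|Gal(Q(zeta_119)/Q)| = phi(119)
= 96

96


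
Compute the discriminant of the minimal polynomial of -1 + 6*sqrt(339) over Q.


The element -1 + 6*sqrt(339) has minimal polynomial:
x^2 + 2*x - 12203
Discriminant = (2)^2 - 4*(-12203)
= 4 + 48812
= 48816

48816


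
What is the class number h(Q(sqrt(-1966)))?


K = Q(sqrt(-1966)). d mod 4 = 2, so D = disc(K) = 4d = -7864
h(K) equals the number of primitive reduced positive-definite forms (a, b, c) = a*x^2 + b*x*y + c*y^2 with b^2 - 4ac = D,
where reduced means |b| <= a <= c, with b >= 0 whenever |b| = a or a = c, and primitive means gcd(a, b, c) = 1.
Reduced forces 3a^2 <= |D| = 7864, so 1 <= a <= 51; b must have the parity of D, and c = (b^2 - D)/(4a) must be an integer >= a.
Enumerate a = 1..51, b in [-a, a]:
  a=1: (1, 0, 1966)  [1]
  a=2: (2, 0, 983)  [1]
  a=3..4: none
  a=5: (5, -4, 394), (5, 4, 394)  [2]
  a=6: none
  a=7: (7, -2, 281), (7, 2, 281)  [2]
  a=8..9: none
  a=10: (10, -4, 197), (10, 4, 197)  [2]
  a=11: (11, -10, 181), (11, 10, 181)  [2]
  a=12: none
  a=13: (13, -12, 154), (13, 12, 154)  [2]
  a=14: (14, -12, 143), (14, 12, 143)  [2]
  a=15..21: none
  a=22: (22, -12, 91), (22, 12, 91)  [2]
  a=23: (23, -18, 89), (23, 18, 89)  [2]
  a=24: none
  a=25: (25, -6, 79), (25, 6, 79)  [2]
  a=26: (26, -12, 77), (26, 12, 77)  [2]
  a=27..28: none
  a=29: (29, -16, 70), (29, 16, 70)  [2]
  a=30: none
  a=31: (31, -14, 65), (31, 14, 65)  [2]
  a=32..34: none
  a=35: (35, -26, 61), (35, -16, 58), (35, 16, 58), (35, 26, 61)  [4]
  a=36..40: none
  a=41: (41, -34, 55), (41, 34, 55)  [2]
  a=42..45: none
  a=46: (46, -28, 47), (46, 28, 47)  [2]
  a=47..48: none
  a=49: (49, -44, 50), (49, 44, 50)  [2]
  a=50..51: none
Total reduced forms: 1 + 1 + 2 + 2 + 2 + 2 + 2 + 2 + 2 + 2 + 2 + 2 + 2 + 2 + 4 + 2 + 2 + 2 = 36
h = 36

36


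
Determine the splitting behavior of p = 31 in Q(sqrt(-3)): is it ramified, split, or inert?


K = Q(sqrt(-3)). Since d mod 4 = 1, disc(K) = -3.
Check p | disc: -3 mod 31 = 28.
p does not divide disc. Compute Legendre symbol (d/p):
28^((31-1)/2) mod 31 = 1
(d/p) = 1, so p splits: (p) = P*P' with e=1, f=1, g=2.
Therefore p is split.

split


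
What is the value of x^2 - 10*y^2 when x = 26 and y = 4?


x^2 - d*y^2
= 26^2 - 10*4^2
= 676 - 160
= 516

516


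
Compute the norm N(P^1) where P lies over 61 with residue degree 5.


N(P^a) = p^(a*f)
= 61^(1*5)
= 61^5
= 844596301

844596301


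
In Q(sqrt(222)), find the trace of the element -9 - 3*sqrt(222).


Tr(a + b*sqrt(d)) = (a + b*sqrt(d)) + (a - b*sqrt(d)) = 2a
= 2 * (-9)
= -18

-18


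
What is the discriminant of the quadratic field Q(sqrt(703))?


For K = Q(sqrt(d)) with d squarefree: disc(K) = d if d = 1 mod 4, and disc(K) = 4d if d = 2 or 3 mod 4.
Here d = 703, and d mod 4 = 3.
d = 3 mod 4, not 1 (O_K = Z[sqrt(d)]), so disc(K) = 4d = 4 * (703) = 2812

2812


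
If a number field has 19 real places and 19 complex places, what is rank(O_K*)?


By Dirichlet's unit theorem:
rank = r1 + r2 - 1
= 19 + 19 - 1
= 37

37


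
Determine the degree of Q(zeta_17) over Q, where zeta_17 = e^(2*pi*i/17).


The degree equals Euler's totient phi(17).
17 = 17
phi(17) = 16

16


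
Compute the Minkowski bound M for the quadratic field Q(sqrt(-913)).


d = -913, d mod 4 = 3, so disc(K) = 4d = -3652; |disc(K)| = 3652
Imaginary quadratic field, so n = 2, s = r2 = 1, r1 = 0
M = (n!/n^n) * (4/pi)^s * sqrt(|disc(K)|) = (2!/2^2) * (4/pi)^1 * sqrt(3652)
= 0.5 * 1.273240 * 60.431780
= 38.4721

38.4721


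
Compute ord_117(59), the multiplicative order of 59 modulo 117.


We want ord_117(59), the smallest k >= 1 with 59^k = 1 mod 117.
n = 117 = 3^2 * 13, phi(117) = 72; the order divides phi(n).
Divisors of 72: 1, 2, 3, 4, 6, 8, 9, 12, 18, 24, 36, 72
Repeated squaring mod 117: 59^1 = 59, 59^2 = 88, 59^4 = 22, 59^8 = 16, 59^16 = 22, 59^32 = 16, 59^64 = 22
Test divisors in increasing order:
  k=1: 59^1 = 59 mod 117
  k=2: 59^2 = 88 mod 117
  k=3: 59^3 = 88 * 59 = 44 mod 117
  k=4: 59^4 = 22 mod 117
  k=6: 59^6 = 22 * 88 = 64 mod 117
  k=8: 59^8 = 16 mod 117
  k=9: 59^9 = 16 * 59 = 8 mod 117
  k=12: 59^12 = 16 * 22 = 1 mod 117  <- first divisor giving 1
Order = 12

12


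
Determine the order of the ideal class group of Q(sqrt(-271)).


K = Q(sqrt(-271)). d mod 4 = 1, so D = disc(K) = d = -271
h(K) equals the number of primitive reduced positive-definite forms (a, b, c) = a*x^2 + b*x*y + c*y^2 with b^2 - 4ac = D,
where reduced means |b| <= a <= c, with b >= 0 whenever |b| = a or a = c, and primitive means gcd(a, b, c) = 1.
Reduced forces 3a^2 <= |D| = 271, so 1 <= a <= 9; b must have the parity of D, and c = (b^2 - D)/(4a) must be an integer >= a.
Enumerate a = 1..9, b in [-a, a]:
  a=1: (1, 1, 68)  [1]
  a=2: (2, -1, 34), (2, 1, 34)  [2]
  a=3: none
  a=4: (4, -1, 17), (4, 1, 17)  [2]
  a=5: (5, -3, 14), (5, 3, 14)  [2]
  a=6: none
  a=7: (7, -3, 10), (7, 3, 10)  [2]
  a=8: (8, -7, 10), (8, 7, 10)  [2]
  a=9: none
Total reduced forms: 1 + 2 + 2 + 2 + 2 + 2 = 11
h = 11

11


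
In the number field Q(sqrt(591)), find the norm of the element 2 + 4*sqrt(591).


N(a + b*sqrt(d)) = a^2 - d*b^2
= (2)^2 - (591)*(4)^2
= 4 - 9456
= -9452

-9452


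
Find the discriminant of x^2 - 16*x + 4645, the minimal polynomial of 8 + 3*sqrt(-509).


The element 8 + 3*sqrt(-509) has minimal polynomial:
x^2 - 16*x + 4645
Discriminant = (-16)^2 - 4*(4645)
= 256 - 18580
= -18324

-18324


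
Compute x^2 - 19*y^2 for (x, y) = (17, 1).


x^2 - d*y^2
= 17^2 - 19*1^2
= 289 - 19
= 270

270


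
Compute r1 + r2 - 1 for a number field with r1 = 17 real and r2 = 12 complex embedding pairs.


By Dirichlet's unit theorem:
rank = r1 + r2 - 1
= 17 + 12 - 1
= 28

28


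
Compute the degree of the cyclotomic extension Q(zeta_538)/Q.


The degree equals Euler's totient phi(538).
538 = 2 * 269
phi(538) = 268

268


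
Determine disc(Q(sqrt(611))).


For K = Q(sqrt(d)) with d squarefree: disc(K) = d if d = 1 mod 4, and disc(K) = 4d if d = 2 or 3 mod 4.
Here d = 611, and d mod 4 = 3.
d = 3 mod 4, not 1 (O_K = Z[sqrt(d)]), so disc(K) = 4d = 4 * (611) = 2444

2444


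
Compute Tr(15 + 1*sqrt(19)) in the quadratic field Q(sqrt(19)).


Tr(a + b*sqrt(d)) = (a + b*sqrt(d)) + (a - b*sqrt(d)) = 2a
= 2 * (15)
= 30

30


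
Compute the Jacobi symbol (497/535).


Compute (497/535) via quadratic reciprocity:
  reciprocity: (497/535) -> +(535/497)
  reduce: (38/497)
  pull out 2: (2/497) = +1  (since 497 mod 8 = 1)
  reciprocity: (19/497) -> +(497/19)
  reduce: (3/19)
  reciprocity: (3/19) -> -(19/3)
  reduce: (1/3)
  (1/3) = 1
Product of signs = -1

-1
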